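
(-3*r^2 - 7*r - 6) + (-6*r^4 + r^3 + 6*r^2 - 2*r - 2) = -6*r^4 + r^3 + 3*r^2 - 9*r - 8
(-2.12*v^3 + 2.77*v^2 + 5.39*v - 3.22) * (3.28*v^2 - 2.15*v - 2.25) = -6.9536*v^5 + 13.6436*v^4 + 16.4937*v^3 - 28.3826*v^2 - 5.2045*v + 7.245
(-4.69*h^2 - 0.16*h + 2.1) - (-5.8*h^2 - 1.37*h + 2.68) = 1.11*h^2 + 1.21*h - 0.58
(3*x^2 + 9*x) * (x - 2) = 3*x^3 + 3*x^2 - 18*x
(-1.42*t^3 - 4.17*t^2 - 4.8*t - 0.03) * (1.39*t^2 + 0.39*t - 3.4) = -1.9738*t^5 - 6.3501*t^4 - 3.4703*t^3 + 12.2643*t^2 + 16.3083*t + 0.102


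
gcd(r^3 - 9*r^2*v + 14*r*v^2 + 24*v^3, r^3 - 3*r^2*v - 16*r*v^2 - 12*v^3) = r^2 - 5*r*v - 6*v^2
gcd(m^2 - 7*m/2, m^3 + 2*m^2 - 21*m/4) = m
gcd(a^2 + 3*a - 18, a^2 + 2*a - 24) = a + 6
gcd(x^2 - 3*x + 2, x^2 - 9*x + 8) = x - 1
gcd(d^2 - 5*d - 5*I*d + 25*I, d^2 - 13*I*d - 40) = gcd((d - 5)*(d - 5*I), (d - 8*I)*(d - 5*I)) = d - 5*I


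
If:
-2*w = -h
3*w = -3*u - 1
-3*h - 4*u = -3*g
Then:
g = 2*w/3 - 4/9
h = 2*w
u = -w - 1/3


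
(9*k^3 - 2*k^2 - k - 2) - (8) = 9*k^3 - 2*k^2 - k - 10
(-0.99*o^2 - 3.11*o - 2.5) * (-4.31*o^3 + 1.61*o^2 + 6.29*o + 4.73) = 4.2669*o^5 + 11.8102*o^4 - 0.459200000000002*o^3 - 28.2696*o^2 - 30.4353*o - 11.825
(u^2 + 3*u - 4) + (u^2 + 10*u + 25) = 2*u^2 + 13*u + 21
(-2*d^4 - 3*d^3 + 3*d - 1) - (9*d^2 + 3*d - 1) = -2*d^4 - 3*d^3 - 9*d^2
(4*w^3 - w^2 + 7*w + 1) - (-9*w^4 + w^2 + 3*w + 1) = 9*w^4 + 4*w^3 - 2*w^2 + 4*w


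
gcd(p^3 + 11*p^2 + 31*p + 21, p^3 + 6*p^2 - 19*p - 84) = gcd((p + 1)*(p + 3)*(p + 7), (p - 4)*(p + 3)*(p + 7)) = p^2 + 10*p + 21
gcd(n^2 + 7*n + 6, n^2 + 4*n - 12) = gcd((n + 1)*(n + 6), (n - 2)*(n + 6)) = n + 6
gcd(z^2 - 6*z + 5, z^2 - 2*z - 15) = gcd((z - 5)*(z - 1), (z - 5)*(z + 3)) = z - 5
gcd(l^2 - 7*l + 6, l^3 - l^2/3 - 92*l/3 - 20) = l - 6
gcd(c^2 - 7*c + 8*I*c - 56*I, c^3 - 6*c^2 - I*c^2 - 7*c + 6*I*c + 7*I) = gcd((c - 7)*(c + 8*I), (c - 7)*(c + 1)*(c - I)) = c - 7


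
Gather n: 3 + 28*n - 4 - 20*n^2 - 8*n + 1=-20*n^2 + 20*n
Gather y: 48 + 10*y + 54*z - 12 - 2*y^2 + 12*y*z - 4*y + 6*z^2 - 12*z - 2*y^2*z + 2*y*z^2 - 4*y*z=y^2*(-2*z - 2) + y*(2*z^2 + 8*z + 6) + 6*z^2 + 42*z + 36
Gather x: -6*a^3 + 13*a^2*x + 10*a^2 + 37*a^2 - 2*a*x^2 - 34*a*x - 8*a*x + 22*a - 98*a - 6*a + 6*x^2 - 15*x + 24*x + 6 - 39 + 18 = -6*a^3 + 47*a^2 - 82*a + x^2*(6 - 2*a) + x*(13*a^2 - 42*a + 9) - 15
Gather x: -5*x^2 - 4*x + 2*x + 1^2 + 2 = -5*x^2 - 2*x + 3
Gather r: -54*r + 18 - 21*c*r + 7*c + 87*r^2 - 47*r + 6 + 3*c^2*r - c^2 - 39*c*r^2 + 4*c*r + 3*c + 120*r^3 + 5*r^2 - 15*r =-c^2 + 10*c + 120*r^3 + r^2*(92 - 39*c) + r*(3*c^2 - 17*c - 116) + 24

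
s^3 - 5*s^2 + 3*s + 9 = (s - 3)^2*(s + 1)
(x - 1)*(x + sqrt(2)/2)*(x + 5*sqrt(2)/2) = x^3 - x^2 + 3*sqrt(2)*x^2 - 3*sqrt(2)*x + 5*x/2 - 5/2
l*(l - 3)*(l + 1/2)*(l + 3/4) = l^4 - 7*l^3/4 - 27*l^2/8 - 9*l/8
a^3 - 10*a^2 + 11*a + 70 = (a - 7)*(a - 5)*(a + 2)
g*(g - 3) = g^2 - 3*g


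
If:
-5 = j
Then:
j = -5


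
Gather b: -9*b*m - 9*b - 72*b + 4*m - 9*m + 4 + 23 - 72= b*(-9*m - 81) - 5*m - 45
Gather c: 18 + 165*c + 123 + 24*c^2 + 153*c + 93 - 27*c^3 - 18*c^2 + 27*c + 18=-27*c^3 + 6*c^2 + 345*c + 252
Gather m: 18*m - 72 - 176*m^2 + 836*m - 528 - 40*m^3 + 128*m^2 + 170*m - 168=-40*m^3 - 48*m^2 + 1024*m - 768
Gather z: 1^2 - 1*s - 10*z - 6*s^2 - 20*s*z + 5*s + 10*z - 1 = -6*s^2 - 20*s*z + 4*s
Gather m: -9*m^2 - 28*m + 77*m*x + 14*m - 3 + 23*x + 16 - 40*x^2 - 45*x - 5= -9*m^2 + m*(77*x - 14) - 40*x^2 - 22*x + 8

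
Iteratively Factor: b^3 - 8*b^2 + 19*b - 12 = (b - 1)*(b^2 - 7*b + 12) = (b - 3)*(b - 1)*(b - 4)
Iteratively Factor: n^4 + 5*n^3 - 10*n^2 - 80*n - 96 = (n + 3)*(n^3 + 2*n^2 - 16*n - 32) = (n + 3)*(n + 4)*(n^2 - 2*n - 8) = (n - 4)*(n + 3)*(n + 4)*(n + 2)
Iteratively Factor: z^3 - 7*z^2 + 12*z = (z - 3)*(z^2 - 4*z) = z*(z - 3)*(z - 4)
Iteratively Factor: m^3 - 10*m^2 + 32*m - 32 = (m - 2)*(m^2 - 8*m + 16) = (m - 4)*(m - 2)*(m - 4)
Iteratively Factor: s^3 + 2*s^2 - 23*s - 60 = (s + 4)*(s^2 - 2*s - 15) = (s - 5)*(s + 4)*(s + 3)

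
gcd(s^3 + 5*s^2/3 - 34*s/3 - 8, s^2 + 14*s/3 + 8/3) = s^2 + 14*s/3 + 8/3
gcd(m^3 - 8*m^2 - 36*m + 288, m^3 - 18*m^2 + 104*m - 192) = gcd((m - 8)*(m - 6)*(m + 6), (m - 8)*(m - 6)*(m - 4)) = m^2 - 14*m + 48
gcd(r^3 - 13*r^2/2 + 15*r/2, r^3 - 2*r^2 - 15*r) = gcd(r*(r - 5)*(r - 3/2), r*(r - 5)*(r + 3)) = r^2 - 5*r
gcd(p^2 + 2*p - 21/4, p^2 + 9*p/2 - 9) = p - 3/2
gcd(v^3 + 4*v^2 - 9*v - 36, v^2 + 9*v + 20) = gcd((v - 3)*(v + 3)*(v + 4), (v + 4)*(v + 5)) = v + 4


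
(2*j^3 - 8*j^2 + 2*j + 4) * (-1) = -2*j^3 + 8*j^2 - 2*j - 4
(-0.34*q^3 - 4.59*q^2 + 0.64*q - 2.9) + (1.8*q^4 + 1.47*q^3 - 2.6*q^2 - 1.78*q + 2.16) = 1.8*q^4 + 1.13*q^3 - 7.19*q^2 - 1.14*q - 0.74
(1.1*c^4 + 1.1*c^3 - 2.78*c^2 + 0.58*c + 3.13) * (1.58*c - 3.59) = 1.738*c^5 - 2.211*c^4 - 8.3414*c^3 + 10.8966*c^2 + 2.8632*c - 11.2367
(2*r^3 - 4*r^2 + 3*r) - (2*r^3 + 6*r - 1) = -4*r^2 - 3*r + 1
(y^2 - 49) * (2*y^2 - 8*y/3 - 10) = 2*y^4 - 8*y^3/3 - 108*y^2 + 392*y/3 + 490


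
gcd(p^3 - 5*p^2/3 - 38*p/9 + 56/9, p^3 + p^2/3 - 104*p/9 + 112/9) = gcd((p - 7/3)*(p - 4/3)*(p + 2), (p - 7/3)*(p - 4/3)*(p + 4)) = p^2 - 11*p/3 + 28/9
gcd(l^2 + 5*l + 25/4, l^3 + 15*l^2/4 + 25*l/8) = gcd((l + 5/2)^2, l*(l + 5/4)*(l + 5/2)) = l + 5/2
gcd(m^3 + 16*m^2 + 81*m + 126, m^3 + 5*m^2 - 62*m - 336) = m^2 + 13*m + 42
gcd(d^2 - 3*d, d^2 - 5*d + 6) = d - 3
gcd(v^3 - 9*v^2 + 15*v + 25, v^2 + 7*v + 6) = v + 1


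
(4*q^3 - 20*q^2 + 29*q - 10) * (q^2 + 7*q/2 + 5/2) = 4*q^5 - 6*q^4 - 31*q^3 + 83*q^2/2 + 75*q/2 - 25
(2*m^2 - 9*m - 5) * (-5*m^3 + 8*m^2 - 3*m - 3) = -10*m^5 + 61*m^4 - 53*m^3 - 19*m^2 + 42*m + 15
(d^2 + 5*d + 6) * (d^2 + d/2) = d^4 + 11*d^3/2 + 17*d^2/2 + 3*d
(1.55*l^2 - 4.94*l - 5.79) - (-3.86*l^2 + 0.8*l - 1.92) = 5.41*l^2 - 5.74*l - 3.87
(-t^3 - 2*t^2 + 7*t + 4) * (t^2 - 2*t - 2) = -t^5 + 13*t^3 - 6*t^2 - 22*t - 8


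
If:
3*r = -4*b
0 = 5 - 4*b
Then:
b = 5/4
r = -5/3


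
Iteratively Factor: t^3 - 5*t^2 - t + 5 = (t + 1)*(t^2 - 6*t + 5) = (t - 1)*(t + 1)*(t - 5)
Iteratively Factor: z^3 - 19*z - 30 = (z + 3)*(z^2 - 3*z - 10) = (z + 2)*(z + 3)*(z - 5)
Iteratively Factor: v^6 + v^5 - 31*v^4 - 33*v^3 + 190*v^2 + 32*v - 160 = (v - 5)*(v^5 + 6*v^4 - v^3 - 38*v^2 + 32) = (v - 5)*(v - 2)*(v^4 + 8*v^3 + 15*v^2 - 8*v - 16) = (v - 5)*(v - 2)*(v + 1)*(v^3 + 7*v^2 + 8*v - 16) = (v - 5)*(v - 2)*(v + 1)*(v + 4)*(v^2 + 3*v - 4) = (v - 5)*(v - 2)*(v - 1)*(v + 1)*(v + 4)*(v + 4)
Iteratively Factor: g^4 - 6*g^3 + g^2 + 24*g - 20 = (g - 2)*(g^3 - 4*g^2 - 7*g + 10) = (g - 5)*(g - 2)*(g^2 + g - 2) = (g - 5)*(g - 2)*(g - 1)*(g + 2)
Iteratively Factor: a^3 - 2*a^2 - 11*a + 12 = (a + 3)*(a^2 - 5*a + 4) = (a - 1)*(a + 3)*(a - 4)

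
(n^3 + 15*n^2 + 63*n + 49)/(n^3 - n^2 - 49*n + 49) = (n^2 + 8*n + 7)/(n^2 - 8*n + 7)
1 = 1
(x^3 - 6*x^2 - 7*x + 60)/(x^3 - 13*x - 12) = (x - 5)/(x + 1)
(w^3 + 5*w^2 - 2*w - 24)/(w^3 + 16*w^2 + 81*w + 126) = (w^2 + 2*w - 8)/(w^2 + 13*w + 42)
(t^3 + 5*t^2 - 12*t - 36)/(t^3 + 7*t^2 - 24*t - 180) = (t^2 - t - 6)/(t^2 + t - 30)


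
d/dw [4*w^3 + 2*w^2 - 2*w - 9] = 12*w^2 + 4*w - 2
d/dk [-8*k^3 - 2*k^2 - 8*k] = -24*k^2 - 4*k - 8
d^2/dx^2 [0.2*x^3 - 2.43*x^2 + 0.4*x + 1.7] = 1.2*x - 4.86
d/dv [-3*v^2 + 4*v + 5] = 4 - 6*v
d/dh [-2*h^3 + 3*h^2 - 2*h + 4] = -6*h^2 + 6*h - 2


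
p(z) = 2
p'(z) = 0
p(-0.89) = 2.00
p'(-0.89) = 0.00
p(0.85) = 2.00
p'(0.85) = 0.00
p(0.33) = 2.00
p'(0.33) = 0.00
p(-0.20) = 2.00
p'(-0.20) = 0.00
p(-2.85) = 2.00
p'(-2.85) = 0.00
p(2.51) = 2.00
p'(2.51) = 0.00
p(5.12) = 2.00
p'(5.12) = 0.00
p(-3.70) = 2.00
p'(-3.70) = 0.00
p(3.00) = 2.00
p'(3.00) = 0.00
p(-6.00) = 2.00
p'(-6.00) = 0.00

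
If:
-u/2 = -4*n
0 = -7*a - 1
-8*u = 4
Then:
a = -1/7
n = -1/16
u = -1/2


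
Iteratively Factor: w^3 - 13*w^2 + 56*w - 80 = (w - 4)*(w^2 - 9*w + 20) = (w - 5)*(w - 4)*(w - 4)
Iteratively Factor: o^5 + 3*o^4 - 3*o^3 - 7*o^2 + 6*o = (o + 3)*(o^4 - 3*o^2 + 2*o) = o*(o + 3)*(o^3 - 3*o + 2) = o*(o + 2)*(o + 3)*(o^2 - 2*o + 1) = o*(o - 1)*(o + 2)*(o + 3)*(o - 1)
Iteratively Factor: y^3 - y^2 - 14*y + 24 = (y - 3)*(y^2 + 2*y - 8) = (y - 3)*(y + 4)*(y - 2)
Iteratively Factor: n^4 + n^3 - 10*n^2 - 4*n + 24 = (n + 2)*(n^3 - n^2 - 8*n + 12) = (n - 2)*(n + 2)*(n^2 + n - 6) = (n - 2)^2*(n + 2)*(n + 3)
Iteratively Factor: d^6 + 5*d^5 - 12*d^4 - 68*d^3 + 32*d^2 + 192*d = (d - 2)*(d^5 + 7*d^4 + 2*d^3 - 64*d^2 - 96*d) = d*(d - 2)*(d^4 + 7*d^3 + 2*d^2 - 64*d - 96) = d*(d - 2)*(d + 4)*(d^3 + 3*d^2 - 10*d - 24) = d*(d - 3)*(d - 2)*(d + 4)*(d^2 + 6*d + 8) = d*(d - 3)*(d - 2)*(d + 2)*(d + 4)*(d + 4)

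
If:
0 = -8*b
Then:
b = 0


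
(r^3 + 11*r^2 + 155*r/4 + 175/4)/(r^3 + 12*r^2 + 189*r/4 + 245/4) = (2*r + 5)/(2*r + 7)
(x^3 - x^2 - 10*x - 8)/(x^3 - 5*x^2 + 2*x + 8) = (x + 2)/(x - 2)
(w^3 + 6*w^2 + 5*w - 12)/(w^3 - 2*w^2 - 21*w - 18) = (w^2 + 3*w - 4)/(w^2 - 5*w - 6)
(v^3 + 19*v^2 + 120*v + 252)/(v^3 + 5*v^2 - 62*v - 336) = (v + 6)/(v - 8)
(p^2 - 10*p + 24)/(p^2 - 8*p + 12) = (p - 4)/(p - 2)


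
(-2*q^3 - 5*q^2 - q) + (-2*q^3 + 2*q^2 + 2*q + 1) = -4*q^3 - 3*q^2 + q + 1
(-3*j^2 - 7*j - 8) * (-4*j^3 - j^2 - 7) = 12*j^5 + 31*j^4 + 39*j^3 + 29*j^2 + 49*j + 56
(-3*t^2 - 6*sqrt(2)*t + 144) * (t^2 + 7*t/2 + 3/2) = -3*t^4 - 21*t^3/2 - 6*sqrt(2)*t^3 - 21*sqrt(2)*t^2 + 279*t^2/2 - 9*sqrt(2)*t + 504*t + 216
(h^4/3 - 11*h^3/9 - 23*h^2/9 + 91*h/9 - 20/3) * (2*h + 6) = 2*h^5/3 - 4*h^4/9 - 112*h^3/9 + 44*h^2/9 + 142*h/3 - 40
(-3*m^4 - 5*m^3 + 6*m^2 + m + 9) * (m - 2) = -3*m^5 + m^4 + 16*m^3 - 11*m^2 + 7*m - 18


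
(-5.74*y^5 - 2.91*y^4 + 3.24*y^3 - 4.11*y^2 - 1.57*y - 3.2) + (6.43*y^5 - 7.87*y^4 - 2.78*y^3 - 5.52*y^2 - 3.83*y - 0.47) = 0.69*y^5 - 10.78*y^4 + 0.46*y^3 - 9.63*y^2 - 5.4*y - 3.67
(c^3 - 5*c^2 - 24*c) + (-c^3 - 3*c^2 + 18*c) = -8*c^2 - 6*c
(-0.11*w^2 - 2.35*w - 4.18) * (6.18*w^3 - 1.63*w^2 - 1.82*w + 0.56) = -0.6798*w^5 - 14.3437*w^4 - 21.8017*w^3 + 11.0288*w^2 + 6.2916*w - 2.3408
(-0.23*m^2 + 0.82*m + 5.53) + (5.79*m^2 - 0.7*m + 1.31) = 5.56*m^2 + 0.12*m + 6.84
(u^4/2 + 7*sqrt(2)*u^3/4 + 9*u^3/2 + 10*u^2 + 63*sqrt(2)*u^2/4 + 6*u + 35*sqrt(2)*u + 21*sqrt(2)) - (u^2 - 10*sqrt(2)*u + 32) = u^4/2 + 7*sqrt(2)*u^3/4 + 9*u^3/2 + 9*u^2 + 63*sqrt(2)*u^2/4 + 6*u + 45*sqrt(2)*u - 32 + 21*sqrt(2)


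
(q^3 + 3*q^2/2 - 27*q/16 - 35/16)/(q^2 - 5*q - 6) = (q^2 + q/2 - 35/16)/(q - 6)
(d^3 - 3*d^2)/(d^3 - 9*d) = d/(d + 3)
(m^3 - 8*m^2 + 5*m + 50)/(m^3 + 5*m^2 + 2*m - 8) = (m^2 - 10*m + 25)/(m^2 + 3*m - 4)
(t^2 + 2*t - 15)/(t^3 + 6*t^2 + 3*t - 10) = (t - 3)/(t^2 + t - 2)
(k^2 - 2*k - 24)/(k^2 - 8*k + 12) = (k + 4)/(k - 2)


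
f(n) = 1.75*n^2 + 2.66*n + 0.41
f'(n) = 3.5*n + 2.66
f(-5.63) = 40.90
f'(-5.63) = -17.04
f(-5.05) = 31.61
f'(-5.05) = -15.02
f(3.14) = 26.02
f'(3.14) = 13.65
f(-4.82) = 28.25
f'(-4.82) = -14.21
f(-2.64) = 5.58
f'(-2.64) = -6.58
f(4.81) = 53.69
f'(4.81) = 19.50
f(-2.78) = 6.54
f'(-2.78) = -7.07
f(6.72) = 97.31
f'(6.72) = 26.18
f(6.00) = 79.37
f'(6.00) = 23.66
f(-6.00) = 47.45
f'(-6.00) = -18.34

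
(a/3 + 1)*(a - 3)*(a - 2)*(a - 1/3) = a^4/3 - 7*a^3/9 - 25*a^2/9 + 7*a - 2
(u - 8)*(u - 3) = u^2 - 11*u + 24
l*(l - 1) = l^2 - l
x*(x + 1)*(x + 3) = x^3 + 4*x^2 + 3*x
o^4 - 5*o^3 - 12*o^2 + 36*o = o*(o - 6)*(o - 2)*(o + 3)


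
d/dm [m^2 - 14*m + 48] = 2*m - 14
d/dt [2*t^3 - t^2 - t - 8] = 6*t^2 - 2*t - 1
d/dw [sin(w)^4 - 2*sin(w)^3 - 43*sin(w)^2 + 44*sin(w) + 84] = 2*(2*sin(w)^3 - 3*sin(w)^2 - 43*sin(w) + 22)*cos(w)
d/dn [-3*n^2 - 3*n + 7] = -6*n - 3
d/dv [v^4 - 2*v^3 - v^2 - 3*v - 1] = 4*v^3 - 6*v^2 - 2*v - 3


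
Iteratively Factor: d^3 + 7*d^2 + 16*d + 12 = (d + 3)*(d^2 + 4*d + 4) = (d + 2)*(d + 3)*(d + 2)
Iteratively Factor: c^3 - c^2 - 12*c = (c)*(c^2 - c - 12) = c*(c + 3)*(c - 4)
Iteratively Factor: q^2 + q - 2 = (q + 2)*(q - 1)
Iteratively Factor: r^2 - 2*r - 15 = (r + 3)*(r - 5)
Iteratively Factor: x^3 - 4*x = (x + 2)*(x^2 - 2*x) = (x - 2)*(x + 2)*(x)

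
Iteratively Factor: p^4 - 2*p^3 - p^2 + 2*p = (p)*(p^3 - 2*p^2 - p + 2) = p*(p - 2)*(p^2 - 1) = p*(p - 2)*(p + 1)*(p - 1)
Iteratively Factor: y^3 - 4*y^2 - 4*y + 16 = (y - 2)*(y^2 - 2*y - 8) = (y - 2)*(y + 2)*(y - 4)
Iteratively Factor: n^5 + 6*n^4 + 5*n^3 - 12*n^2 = (n)*(n^4 + 6*n^3 + 5*n^2 - 12*n) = n*(n + 4)*(n^3 + 2*n^2 - 3*n) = n*(n - 1)*(n + 4)*(n^2 + 3*n) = n*(n - 1)*(n + 3)*(n + 4)*(n)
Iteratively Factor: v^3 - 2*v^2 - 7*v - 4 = (v - 4)*(v^2 + 2*v + 1) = (v - 4)*(v + 1)*(v + 1)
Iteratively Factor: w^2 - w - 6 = (w - 3)*(w + 2)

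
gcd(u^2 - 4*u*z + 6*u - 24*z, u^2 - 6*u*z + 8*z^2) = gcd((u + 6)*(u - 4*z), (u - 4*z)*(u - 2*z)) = -u + 4*z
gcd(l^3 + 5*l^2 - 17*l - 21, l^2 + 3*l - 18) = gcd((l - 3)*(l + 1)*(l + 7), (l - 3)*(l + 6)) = l - 3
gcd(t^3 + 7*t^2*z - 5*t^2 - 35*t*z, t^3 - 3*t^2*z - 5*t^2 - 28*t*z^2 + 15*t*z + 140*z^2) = t - 5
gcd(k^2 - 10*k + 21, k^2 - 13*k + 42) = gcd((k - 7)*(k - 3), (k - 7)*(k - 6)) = k - 7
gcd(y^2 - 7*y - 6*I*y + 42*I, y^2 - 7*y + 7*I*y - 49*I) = y - 7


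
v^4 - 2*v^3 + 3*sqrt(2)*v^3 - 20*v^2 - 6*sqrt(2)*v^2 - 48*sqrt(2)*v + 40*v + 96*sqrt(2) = (v - 2)*(v - 3*sqrt(2))*(v + 2*sqrt(2))*(v + 4*sqrt(2))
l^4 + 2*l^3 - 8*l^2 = l^2*(l - 2)*(l + 4)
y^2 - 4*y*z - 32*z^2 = (y - 8*z)*(y + 4*z)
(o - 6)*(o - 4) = o^2 - 10*o + 24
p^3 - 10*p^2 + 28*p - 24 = (p - 6)*(p - 2)^2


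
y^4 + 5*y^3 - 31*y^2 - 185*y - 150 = (y - 6)*(y + 1)*(y + 5)^2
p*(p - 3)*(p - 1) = p^3 - 4*p^2 + 3*p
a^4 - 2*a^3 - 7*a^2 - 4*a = a*(a - 4)*(a + 1)^2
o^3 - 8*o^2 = o^2*(o - 8)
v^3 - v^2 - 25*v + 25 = (v - 5)*(v - 1)*(v + 5)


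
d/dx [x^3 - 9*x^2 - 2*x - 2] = 3*x^2 - 18*x - 2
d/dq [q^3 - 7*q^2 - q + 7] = 3*q^2 - 14*q - 1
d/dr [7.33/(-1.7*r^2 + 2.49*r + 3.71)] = (24.922*r - 18.2517)/(-1.7*r^2 + 2.49*r + 3.71)^2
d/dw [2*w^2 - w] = 4*w - 1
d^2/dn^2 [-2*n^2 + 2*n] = -4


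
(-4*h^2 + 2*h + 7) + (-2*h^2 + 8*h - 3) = -6*h^2 + 10*h + 4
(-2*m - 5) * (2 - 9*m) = 18*m^2 + 41*m - 10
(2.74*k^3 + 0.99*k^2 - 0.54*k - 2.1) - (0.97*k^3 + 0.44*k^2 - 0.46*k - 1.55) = 1.77*k^3 + 0.55*k^2 - 0.08*k - 0.55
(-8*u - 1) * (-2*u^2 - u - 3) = 16*u^3 + 10*u^2 + 25*u + 3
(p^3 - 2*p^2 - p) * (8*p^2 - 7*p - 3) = 8*p^5 - 23*p^4 + 3*p^3 + 13*p^2 + 3*p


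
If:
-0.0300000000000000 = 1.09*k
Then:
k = -0.03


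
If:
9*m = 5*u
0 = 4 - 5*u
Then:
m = 4/9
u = 4/5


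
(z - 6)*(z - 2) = z^2 - 8*z + 12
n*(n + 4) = n^2 + 4*n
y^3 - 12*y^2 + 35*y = y*(y - 7)*(y - 5)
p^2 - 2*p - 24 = (p - 6)*(p + 4)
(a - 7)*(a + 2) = a^2 - 5*a - 14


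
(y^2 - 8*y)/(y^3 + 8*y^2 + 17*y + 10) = y*(y - 8)/(y^3 + 8*y^2 + 17*y + 10)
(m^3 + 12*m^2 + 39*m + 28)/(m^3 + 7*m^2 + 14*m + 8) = (m + 7)/(m + 2)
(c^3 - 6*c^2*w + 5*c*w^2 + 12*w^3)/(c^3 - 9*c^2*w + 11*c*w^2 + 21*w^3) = (-c + 4*w)/(-c + 7*w)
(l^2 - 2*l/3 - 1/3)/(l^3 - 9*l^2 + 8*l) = (l + 1/3)/(l*(l - 8))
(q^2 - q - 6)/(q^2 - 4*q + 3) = (q + 2)/(q - 1)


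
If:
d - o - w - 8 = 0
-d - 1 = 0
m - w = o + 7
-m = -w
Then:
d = -1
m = -2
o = -7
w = -2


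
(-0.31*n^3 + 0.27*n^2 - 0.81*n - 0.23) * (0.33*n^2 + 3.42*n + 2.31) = -0.1023*n^5 - 0.9711*n^4 - 0.06*n^3 - 2.2224*n^2 - 2.6577*n - 0.5313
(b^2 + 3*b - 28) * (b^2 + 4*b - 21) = b^4 + 7*b^3 - 37*b^2 - 175*b + 588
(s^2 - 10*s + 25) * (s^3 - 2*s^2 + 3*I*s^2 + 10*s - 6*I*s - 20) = s^5 - 12*s^4 + 3*I*s^4 + 55*s^3 - 36*I*s^3 - 170*s^2 + 135*I*s^2 + 450*s - 150*I*s - 500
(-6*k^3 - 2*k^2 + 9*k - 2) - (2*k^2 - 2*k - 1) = -6*k^3 - 4*k^2 + 11*k - 1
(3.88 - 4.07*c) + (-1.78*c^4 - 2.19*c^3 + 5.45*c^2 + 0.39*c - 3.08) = -1.78*c^4 - 2.19*c^3 + 5.45*c^2 - 3.68*c + 0.8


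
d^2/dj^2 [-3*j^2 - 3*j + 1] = -6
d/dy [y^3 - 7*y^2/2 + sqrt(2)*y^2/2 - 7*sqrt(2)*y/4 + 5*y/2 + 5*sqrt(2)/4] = 3*y^2 - 7*y + sqrt(2)*y - 7*sqrt(2)/4 + 5/2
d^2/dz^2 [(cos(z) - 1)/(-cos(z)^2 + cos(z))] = (cos(z)^2 - 2)/cos(z)^3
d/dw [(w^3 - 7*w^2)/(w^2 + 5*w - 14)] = w*(w^3 + 10*w^2 - 77*w + 196)/(w^4 + 10*w^3 - 3*w^2 - 140*w + 196)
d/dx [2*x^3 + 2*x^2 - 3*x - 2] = 6*x^2 + 4*x - 3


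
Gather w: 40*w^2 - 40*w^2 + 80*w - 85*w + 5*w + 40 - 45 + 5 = 0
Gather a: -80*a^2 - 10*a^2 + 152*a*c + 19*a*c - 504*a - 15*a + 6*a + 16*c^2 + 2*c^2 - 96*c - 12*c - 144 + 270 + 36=-90*a^2 + a*(171*c - 513) + 18*c^2 - 108*c + 162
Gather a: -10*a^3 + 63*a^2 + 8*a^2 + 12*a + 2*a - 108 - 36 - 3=-10*a^3 + 71*a^2 + 14*a - 147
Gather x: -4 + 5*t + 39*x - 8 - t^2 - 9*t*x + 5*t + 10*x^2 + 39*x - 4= -t^2 + 10*t + 10*x^2 + x*(78 - 9*t) - 16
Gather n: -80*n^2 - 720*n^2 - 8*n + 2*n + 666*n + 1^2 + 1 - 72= -800*n^2 + 660*n - 70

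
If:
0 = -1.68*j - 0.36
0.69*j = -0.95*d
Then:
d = 0.16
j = -0.21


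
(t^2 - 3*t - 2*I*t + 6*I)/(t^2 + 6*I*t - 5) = (t^2 - 3*t - 2*I*t + 6*I)/(t^2 + 6*I*t - 5)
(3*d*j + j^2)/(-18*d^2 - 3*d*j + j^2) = -j/(6*d - j)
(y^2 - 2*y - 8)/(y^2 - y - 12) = (y + 2)/(y + 3)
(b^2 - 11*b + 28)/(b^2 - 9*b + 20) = (b - 7)/(b - 5)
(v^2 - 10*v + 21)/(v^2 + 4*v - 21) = (v - 7)/(v + 7)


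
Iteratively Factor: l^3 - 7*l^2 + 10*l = (l)*(l^2 - 7*l + 10) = l*(l - 5)*(l - 2)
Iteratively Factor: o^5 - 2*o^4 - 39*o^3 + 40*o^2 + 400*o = (o + 4)*(o^4 - 6*o^3 - 15*o^2 + 100*o) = o*(o + 4)*(o^3 - 6*o^2 - 15*o + 100) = o*(o - 5)*(o + 4)*(o^2 - o - 20) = o*(o - 5)^2*(o + 4)*(o + 4)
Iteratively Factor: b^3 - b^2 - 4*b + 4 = (b - 1)*(b^2 - 4) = (b - 1)*(b + 2)*(b - 2)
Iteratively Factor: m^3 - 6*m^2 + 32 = (m - 4)*(m^2 - 2*m - 8) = (m - 4)^2*(m + 2)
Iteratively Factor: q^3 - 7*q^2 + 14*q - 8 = (q - 4)*(q^2 - 3*q + 2) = (q - 4)*(q - 1)*(q - 2)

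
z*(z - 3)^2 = z^3 - 6*z^2 + 9*z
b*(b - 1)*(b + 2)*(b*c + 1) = b^4*c + b^3*c + b^3 - 2*b^2*c + b^2 - 2*b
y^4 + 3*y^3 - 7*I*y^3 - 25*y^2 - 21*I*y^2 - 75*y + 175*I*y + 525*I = (y - 5)*(y + 3)*(y + 5)*(y - 7*I)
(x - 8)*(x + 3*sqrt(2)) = x^2 - 8*x + 3*sqrt(2)*x - 24*sqrt(2)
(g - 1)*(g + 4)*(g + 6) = g^3 + 9*g^2 + 14*g - 24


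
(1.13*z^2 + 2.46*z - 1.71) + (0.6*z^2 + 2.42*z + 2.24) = 1.73*z^2 + 4.88*z + 0.53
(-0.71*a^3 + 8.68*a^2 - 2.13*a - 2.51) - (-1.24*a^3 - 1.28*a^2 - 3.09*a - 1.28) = 0.53*a^3 + 9.96*a^2 + 0.96*a - 1.23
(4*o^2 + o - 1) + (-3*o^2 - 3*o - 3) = o^2 - 2*o - 4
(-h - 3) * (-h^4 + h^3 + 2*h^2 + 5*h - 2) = h^5 + 2*h^4 - 5*h^3 - 11*h^2 - 13*h + 6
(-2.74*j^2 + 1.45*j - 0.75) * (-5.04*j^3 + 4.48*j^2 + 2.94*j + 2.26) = 13.8096*j^5 - 19.5832*j^4 + 2.2204*j^3 - 5.2894*j^2 + 1.072*j - 1.695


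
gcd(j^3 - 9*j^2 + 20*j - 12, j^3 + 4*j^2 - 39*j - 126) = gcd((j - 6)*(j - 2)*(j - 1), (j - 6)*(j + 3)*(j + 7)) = j - 6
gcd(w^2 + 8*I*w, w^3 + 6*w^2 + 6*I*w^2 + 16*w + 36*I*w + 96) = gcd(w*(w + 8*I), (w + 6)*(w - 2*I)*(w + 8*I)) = w + 8*I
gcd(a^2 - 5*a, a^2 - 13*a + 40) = a - 5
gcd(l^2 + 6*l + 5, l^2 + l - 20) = l + 5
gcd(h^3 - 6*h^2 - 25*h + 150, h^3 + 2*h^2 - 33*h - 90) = h^2 - h - 30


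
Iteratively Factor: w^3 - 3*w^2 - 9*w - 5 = (w - 5)*(w^2 + 2*w + 1) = (w - 5)*(w + 1)*(w + 1)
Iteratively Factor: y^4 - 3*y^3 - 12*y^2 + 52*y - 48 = (y - 2)*(y^3 - y^2 - 14*y + 24) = (y - 2)*(y + 4)*(y^2 - 5*y + 6) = (y - 2)^2*(y + 4)*(y - 3)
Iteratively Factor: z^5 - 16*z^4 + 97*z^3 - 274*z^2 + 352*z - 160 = (z - 4)*(z^4 - 12*z^3 + 49*z^2 - 78*z + 40) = (z - 4)*(z - 1)*(z^3 - 11*z^2 + 38*z - 40) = (z - 4)*(z - 2)*(z - 1)*(z^2 - 9*z + 20) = (z - 5)*(z - 4)*(z - 2)*(z - 1)*(z - 4)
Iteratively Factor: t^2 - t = (t)*(t - 1)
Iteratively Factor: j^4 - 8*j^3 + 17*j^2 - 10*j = (j - 2)*(j^3 - 6*j^2 + 5*j) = j*(j - 2)*(j^2 - 6*j + 5) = j*(j - 5)*(j - 2)*(j - 1)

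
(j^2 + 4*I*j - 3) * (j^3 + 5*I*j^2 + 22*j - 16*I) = j^5 + 9*I*j^4 - j^3 + 57*I*j^2 - 2*j + 48*I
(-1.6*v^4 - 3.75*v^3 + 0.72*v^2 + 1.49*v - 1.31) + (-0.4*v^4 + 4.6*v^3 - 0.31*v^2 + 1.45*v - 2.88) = -2.0*v^4 + 0.85*v^3 + 0.41*v^2 + 2.94*v - 4.19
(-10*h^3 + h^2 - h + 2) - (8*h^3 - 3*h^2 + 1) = -18*h^3 + 4*h^2 - h + 1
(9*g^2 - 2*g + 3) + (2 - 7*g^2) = 2*g^2 - 2*g + 5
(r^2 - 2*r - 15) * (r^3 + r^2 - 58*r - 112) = r^5 - r^4 - 75*r^3 - 11*r^2 + 1094*r + 1680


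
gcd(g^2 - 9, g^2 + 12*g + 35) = 1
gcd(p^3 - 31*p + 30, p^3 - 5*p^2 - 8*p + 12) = p - 1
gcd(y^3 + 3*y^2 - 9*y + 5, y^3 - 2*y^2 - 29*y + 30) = y^2 + 4*y - 5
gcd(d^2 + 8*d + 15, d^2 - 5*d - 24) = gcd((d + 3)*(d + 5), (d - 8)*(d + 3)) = d + 3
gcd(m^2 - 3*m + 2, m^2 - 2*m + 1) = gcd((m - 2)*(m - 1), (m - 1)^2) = m - 1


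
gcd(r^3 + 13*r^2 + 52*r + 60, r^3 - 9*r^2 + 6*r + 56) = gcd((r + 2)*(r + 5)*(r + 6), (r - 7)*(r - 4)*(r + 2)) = r + 2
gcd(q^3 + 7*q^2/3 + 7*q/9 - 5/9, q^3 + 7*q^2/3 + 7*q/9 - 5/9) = q^3 + 7*q^2/3 + 7*q/9 - 5/9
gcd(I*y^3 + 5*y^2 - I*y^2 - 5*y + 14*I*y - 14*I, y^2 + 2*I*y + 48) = 1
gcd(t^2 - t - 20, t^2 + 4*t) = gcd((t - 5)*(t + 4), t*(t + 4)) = t + 4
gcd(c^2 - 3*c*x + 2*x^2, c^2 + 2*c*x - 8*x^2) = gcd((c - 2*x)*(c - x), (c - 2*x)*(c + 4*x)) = -c + 2*x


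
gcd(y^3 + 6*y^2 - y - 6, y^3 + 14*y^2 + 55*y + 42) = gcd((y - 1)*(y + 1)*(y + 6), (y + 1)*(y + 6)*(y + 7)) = y^2 + 7*y + 6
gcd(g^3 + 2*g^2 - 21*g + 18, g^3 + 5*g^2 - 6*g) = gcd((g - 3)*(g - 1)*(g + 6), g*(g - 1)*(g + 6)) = g^2 + 5*g - 6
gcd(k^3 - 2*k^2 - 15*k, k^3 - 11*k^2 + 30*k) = k^2 - 5*k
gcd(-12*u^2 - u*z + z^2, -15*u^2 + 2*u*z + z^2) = 1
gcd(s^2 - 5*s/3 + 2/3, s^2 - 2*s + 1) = s - 1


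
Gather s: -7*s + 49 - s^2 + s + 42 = -s^2 - 6*s + 91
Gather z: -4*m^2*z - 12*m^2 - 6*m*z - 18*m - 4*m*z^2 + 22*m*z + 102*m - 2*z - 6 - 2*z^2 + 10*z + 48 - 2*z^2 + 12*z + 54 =-12*m^2 + 84*m + z^2*(-4*m - 4) + z*(-4*m^2 + 16*m + 20) + 96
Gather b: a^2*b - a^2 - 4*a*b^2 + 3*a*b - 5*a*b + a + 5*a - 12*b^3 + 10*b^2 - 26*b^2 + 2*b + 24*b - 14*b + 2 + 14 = -a^2 + 6*a - 12*b^3 + b^2*(-4*a - 16) + b*(a^2 - 2*a + 12) + 16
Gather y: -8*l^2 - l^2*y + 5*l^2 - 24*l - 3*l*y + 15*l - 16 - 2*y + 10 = -3*l^2 - 9*l + y*(-l^2 - 3*l - 2) - 6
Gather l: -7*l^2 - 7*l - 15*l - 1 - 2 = -7*l^2 - 22*l - 3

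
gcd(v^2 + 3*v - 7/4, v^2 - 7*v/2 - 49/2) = v + 7/2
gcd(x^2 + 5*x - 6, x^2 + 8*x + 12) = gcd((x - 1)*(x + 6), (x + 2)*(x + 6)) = x + 6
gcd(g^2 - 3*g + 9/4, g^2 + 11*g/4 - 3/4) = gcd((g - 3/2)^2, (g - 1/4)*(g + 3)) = 1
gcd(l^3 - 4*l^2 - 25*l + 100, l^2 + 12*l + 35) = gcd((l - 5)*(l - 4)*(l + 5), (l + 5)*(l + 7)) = l + 5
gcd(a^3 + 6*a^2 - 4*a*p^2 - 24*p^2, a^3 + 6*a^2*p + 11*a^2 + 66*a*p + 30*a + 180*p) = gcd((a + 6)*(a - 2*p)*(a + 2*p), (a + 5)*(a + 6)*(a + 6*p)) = a + 6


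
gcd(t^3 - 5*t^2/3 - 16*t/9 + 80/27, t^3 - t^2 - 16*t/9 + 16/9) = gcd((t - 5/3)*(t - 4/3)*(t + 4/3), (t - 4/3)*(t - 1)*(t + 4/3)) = t^2 - 16/9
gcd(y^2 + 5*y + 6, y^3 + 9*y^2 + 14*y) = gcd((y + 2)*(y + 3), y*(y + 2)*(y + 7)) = y + 2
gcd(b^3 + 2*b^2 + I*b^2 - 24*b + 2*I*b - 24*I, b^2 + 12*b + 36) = b + 6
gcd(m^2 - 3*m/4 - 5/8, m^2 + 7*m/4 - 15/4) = m - 5/4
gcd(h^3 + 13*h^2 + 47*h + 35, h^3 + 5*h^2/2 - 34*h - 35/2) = h + 7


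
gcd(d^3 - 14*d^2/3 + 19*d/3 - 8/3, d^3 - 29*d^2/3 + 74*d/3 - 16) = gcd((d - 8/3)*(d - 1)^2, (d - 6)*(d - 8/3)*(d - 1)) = d^2 - 11*d/3 + 8/3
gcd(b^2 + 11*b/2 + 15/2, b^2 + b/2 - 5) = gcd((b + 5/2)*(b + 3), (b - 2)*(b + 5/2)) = b + 5/2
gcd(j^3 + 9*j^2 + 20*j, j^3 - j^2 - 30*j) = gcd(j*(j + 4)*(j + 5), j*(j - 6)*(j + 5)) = j^2 + 5*j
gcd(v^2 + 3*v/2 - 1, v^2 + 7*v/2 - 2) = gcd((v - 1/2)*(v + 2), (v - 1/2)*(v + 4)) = v - 1/2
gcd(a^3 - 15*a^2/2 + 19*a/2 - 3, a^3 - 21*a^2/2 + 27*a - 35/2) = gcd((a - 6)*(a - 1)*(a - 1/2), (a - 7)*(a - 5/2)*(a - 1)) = a - 1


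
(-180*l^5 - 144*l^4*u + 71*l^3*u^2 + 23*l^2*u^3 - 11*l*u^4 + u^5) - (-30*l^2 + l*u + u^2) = -180*l^5 - 144*l^4*u + 71*l^3*u^2 + 23*l^2*u^3 + 30*l^2 - 11*l*u^4 - l*u + u^5 - u^2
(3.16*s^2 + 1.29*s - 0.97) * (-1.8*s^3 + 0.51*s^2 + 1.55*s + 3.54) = -5.688*s^5 - 0.7104*s^4 + 7.3019*s^3 + 12.6912*s^2 + 3.0631*s - 3.4338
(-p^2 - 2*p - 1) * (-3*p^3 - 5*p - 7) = 3*p^5 + 6*p^4 + 8*p^3 + 17*p^2 + 19*p + 7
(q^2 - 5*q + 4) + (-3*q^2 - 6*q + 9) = -2*q^2 - 11*q + 13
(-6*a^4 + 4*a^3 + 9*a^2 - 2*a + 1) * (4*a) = -24*a^5 + 16*a^4 + 36*a^3 - 8*a^2 + 4*a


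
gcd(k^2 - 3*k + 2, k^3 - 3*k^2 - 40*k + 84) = k - 2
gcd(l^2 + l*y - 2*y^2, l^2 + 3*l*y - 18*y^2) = 1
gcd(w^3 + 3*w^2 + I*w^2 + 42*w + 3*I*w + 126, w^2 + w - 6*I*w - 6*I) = w - 6*I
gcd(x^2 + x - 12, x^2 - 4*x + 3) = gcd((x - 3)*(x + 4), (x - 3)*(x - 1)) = x - 3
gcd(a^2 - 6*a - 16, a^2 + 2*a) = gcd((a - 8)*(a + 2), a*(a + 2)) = a + 2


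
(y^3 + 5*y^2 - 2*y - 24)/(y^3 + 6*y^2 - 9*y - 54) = (y^2 + 2*y - 8)/(y^2 + 3*y - 18)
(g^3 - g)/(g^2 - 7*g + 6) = g*(g + 1)/(g - 6)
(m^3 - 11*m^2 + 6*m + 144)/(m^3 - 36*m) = (m^2 - 5*m - 24)/(m*(m + 6))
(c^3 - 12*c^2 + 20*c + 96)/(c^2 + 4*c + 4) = (c^2 - 14*c + 48)/(c + 2)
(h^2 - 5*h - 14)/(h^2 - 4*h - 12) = (h - 7)/(h - 6)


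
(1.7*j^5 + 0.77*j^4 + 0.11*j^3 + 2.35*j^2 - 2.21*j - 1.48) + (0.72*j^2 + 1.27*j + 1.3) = 1.7*j^5 + 0.77*j^4 + 0.11*j^3 + 3.07*j^2 - 0.94*j - 0.18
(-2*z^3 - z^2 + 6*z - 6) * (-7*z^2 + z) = 14*z^5 + 5*z^4 - 43*z^3 + 48*z^2 - 6*z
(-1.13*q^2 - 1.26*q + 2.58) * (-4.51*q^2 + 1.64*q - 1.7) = 5.0963*q^4 + 3.8294*q^3 - 11.7812*q^2 + 6.3732*q - 4.386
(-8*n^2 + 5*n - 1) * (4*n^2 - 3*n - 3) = -32*n^4 + 44*n^3 + 5*n^2 - 12*n + 3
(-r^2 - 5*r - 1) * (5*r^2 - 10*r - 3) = -5*r^4 - 15*r^3 + 48*r^2 + 25*r + 3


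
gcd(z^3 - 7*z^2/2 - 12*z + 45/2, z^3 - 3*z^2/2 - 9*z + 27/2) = z^2 + 3*z/2 - 9/2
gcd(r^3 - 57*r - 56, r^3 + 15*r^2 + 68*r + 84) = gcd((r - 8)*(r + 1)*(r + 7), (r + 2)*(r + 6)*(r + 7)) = r + 7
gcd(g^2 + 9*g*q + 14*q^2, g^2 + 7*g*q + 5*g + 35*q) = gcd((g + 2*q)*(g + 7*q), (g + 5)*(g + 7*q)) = g + 7*q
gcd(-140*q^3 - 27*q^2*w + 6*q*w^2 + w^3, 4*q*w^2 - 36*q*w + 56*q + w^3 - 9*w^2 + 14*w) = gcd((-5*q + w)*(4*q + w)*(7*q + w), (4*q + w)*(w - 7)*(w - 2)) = 4*q + w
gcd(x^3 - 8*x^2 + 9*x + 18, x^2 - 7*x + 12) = x - 3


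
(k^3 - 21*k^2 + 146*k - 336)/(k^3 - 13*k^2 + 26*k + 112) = (k - 6)/(k + 2)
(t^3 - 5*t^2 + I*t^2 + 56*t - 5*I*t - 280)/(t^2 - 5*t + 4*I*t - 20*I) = (t^2 + I*t + 56)/(t + 4*I)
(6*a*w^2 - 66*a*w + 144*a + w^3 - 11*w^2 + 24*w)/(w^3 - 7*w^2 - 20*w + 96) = (6*a + w)/(w + 4)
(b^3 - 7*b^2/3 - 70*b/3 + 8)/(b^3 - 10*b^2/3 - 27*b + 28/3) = (b - 6)/(b - 7)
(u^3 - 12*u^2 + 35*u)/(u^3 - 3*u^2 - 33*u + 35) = u*(u - 5)/(u^2 + 4*u - 5)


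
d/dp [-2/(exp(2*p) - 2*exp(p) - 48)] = 4*(exp(p) - 1)*exp(p)/(-exp(2*p) + 2*exp(p) + 48)^2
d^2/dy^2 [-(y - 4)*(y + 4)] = -2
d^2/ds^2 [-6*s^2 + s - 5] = -12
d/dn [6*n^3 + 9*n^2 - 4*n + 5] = 18*n^2 + 18*n - 4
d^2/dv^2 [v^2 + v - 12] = 2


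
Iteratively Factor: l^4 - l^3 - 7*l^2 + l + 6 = (l + 2)*(l^3 - 3*l^2 - l + 3) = (l + 1)*(l + 2)*(l^2 - 4*l + 3) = (l - 1)*(l + 1)*(l + 2)*(l - 3)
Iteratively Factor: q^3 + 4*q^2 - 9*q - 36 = (q + 3)*(q^2 + q - 12) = (q - 3)*(q + 3)*(q + 4)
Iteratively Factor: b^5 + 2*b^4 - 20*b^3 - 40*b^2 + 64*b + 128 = (b + 2)*(b^4 - 20*b^2 + 64) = (b + 2)^2*(b^3 - 2*b^2 - 16*b + 32) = (b - 4)*(b + 2)^2*(b^2 + 2*b - 8) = (b - 4)*(b + 2)^2*(b + 4)*(b - 2)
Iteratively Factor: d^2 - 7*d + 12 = (d - 4)*(d - 3)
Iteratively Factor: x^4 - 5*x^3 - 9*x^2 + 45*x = (x - 5)*(x^3 - 9*x) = x*(x - 5)*(x^2 - 9) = x*(x - 5)*(x - 3)*(x + 3)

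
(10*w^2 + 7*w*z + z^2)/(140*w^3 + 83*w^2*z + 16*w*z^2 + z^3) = (2*w + z)/(28*w^2 + 11*w*z + z^2)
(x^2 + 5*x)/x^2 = (x + 5)/x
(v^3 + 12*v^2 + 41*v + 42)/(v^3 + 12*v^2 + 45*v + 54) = (v^2 + 9*v + 14)/(v^2 + 9*v + 18)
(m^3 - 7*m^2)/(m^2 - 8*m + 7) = m^2/(m - 1)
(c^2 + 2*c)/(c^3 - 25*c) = (c + 2)/(c^2 - 25)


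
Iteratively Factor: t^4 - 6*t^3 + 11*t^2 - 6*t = (t)*(t^3 - 6*t^2 + 11*t - 6) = t*(t - 1)*(t^2 - 5*t + 6) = t*(t - 2)*(t - 1)*(t - 3)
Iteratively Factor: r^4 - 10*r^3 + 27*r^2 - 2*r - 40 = (r + 1)*(r^3 - 11*r^2 + 38*r - 40) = (r - 4)*(r + 1)*(r^2 - 7*r + 10) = (r - 4)*(r - 2)*(r + 1)*(r - 5)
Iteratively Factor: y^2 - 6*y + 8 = (y - 2)*(y - 4)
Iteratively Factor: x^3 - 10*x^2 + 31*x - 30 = (x - 2)*(x^2 - 8*x + 15) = (x - 5)*(x - 2)*(x - 3)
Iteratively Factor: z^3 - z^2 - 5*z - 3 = (z + 1)*(z^2 - 2*z - 3) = (z + 1)^2*(z - 3)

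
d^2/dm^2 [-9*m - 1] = 0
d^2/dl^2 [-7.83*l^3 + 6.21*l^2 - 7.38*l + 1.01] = 12.42 - 46.98*l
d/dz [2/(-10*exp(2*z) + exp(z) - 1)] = (40*exp(z) - 2)*exp(z)/(10*exp(2*z) - exp(z) + 1)^2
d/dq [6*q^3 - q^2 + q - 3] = 18*q^2 - 2*q + 1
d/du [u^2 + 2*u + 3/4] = 2*u + 2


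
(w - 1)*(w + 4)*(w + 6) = w^3 + 9*w^2 + 14*w - 24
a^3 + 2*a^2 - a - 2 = (a - 1)*(a + 1)*(a + 2)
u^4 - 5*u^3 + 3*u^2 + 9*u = u*(u - 3)^2*(u + 1)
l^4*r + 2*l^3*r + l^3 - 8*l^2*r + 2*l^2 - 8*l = l*(l - 2)*(l + 4)*(l*r + 1)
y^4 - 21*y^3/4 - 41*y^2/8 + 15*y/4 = y*(y - 6)*(y - 1/2)*(y + 5/4)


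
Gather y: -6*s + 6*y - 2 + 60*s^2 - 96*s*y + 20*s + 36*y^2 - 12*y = 60*s^2 + 14*s + 36*y^2 + y*(-96*s - 6) - 2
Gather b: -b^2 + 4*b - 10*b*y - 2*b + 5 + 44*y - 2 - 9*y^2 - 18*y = -b^2 + b*(2 - 10*y) - 9*y^2 + 26*y + 3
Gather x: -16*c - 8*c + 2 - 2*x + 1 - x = -24*c - 3*x + 3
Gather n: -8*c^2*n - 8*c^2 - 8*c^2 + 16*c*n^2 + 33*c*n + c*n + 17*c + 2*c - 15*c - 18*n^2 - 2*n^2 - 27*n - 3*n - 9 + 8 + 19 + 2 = -16*c^2 + 4*c + n^2*(16*c - 20) + n*(-8*c^2 + 34*c - 30) + 20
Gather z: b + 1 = b + 1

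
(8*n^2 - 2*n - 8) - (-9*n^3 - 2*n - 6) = 9*n^3 + 8*n^2 - 2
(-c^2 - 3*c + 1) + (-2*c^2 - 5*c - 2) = -3*c^2 - 8*c - 1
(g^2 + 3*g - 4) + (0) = g^2 + 3*g - 4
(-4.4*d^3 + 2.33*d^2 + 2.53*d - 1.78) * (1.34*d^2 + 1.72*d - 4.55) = -5.896*d^5 - 4.4458*d^4 + 27.4178*d^3 - 8.6351*d^2 - 14.5731*d + 8.099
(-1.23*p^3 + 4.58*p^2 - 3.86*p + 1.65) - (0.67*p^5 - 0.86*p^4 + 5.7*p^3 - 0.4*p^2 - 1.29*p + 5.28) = -0.67*p^5 + 0.86*p^4 - 6.93*p^3 + 4.98*p^2 - 2.57*p - 3.63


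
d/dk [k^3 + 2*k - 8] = 3*k^2 + 2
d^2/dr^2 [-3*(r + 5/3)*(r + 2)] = -6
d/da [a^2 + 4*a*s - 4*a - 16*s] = 2*a + 4*s - 4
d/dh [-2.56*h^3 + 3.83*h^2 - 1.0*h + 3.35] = -7.68*h^2 + 7.66*h - 1.0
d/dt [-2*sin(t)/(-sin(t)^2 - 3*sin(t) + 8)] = 2*(cos(t)^2 - 9)*cos(t)/(sin(t)^2 + 3*sin(t) - 8)^2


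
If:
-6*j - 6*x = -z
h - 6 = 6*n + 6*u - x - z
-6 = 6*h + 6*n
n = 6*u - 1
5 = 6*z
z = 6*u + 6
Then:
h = 31/6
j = 1523/36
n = -37/6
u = -31/36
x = -253/6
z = 5/6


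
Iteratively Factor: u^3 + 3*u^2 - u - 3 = (u + 1)*(u^2 + 2*u - 3) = (u + 1)*(u + 3)*(u - 1)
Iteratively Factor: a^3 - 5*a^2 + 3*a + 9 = (a - 3)*(a^2 - 2*a - 3) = (a - 3)*(a + 1)*(a - 3)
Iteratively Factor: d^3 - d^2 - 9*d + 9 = (d - 1)*(d^2 - 9) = (d - 1)*(d + 3)*(d - 3)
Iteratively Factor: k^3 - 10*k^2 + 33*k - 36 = (k - 4)*(k^2 - 6*k + 9) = (k - 4)*(k - 3)*(k - 3)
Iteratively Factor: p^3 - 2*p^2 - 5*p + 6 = (p - 1)*(p^2 - p - 6) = (p - 1)*(p + 2)*(p - 3)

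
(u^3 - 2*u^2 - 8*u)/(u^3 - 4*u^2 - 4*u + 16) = u/(u - 2)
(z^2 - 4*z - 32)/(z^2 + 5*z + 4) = (z - 8)/(z + 1)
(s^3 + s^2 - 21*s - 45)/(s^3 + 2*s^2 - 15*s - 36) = (s - 5)/(s - 4)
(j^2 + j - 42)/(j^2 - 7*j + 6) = (j + 7)/(j - 1)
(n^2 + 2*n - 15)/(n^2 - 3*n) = (n + 5)/n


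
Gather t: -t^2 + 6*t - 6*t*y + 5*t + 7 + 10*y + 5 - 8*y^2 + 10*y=-t^2 + t*(11 - 6*y) - 8*y^2 + 20*y + 12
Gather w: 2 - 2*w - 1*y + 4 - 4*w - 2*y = -6*w - 3*y + 6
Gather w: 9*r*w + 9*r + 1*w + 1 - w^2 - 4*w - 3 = 9*r - w^2 + w*(9*r - 3) - 2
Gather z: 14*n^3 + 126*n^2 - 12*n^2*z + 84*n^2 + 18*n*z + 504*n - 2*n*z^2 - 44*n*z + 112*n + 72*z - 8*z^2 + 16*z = 14*n^3 + 210*n^2 + 616*n + z^2*(-2*n - 8) + z*(-12*n^2 - 26*n + 88)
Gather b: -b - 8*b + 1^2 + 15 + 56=72 - 9*b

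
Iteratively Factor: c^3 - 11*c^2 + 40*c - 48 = (c - 4)*(c^2 - 7*c + 12) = (c - 4)*(c - 3)*(c - 4)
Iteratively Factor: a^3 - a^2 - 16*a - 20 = (a + 2)*(a^2 - 3*a - 10) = (a - 5)*(a + 2)*(a + 2)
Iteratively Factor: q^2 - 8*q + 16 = (q - 4)*(q - 4)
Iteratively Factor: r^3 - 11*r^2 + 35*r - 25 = (r - 5)*(r^2 - 6*r + 5) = (r - 5)*(r - 1)*(r - 5)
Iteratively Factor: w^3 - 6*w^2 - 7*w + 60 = (w + 3)*(w^2 - 9*w + 20) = (w - 4)*(w + 3)*(w - 5)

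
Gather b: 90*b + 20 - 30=90*b - 10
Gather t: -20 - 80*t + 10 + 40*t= -40*t - 10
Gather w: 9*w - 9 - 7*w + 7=2*w - 2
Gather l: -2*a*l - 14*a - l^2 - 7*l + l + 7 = -14*a - l^2 + l*(-2*a - 6) + 7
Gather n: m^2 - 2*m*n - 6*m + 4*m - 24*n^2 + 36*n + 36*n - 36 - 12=m^2 - 2*m - 24*n^2 + n*(72 - 2*m) - 48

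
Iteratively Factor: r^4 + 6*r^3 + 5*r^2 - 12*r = (r + 4)*(r^3 + 2*r^2 - 3*r) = r*(r + 4)*(r^2 + 2*r - 3) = r*(r + 3)*(r + 4)*(r - 1)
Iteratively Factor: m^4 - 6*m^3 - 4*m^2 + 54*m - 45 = (m + 3)*(m^3 - 9*m^2 + 23*m - 15) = (m - 3)*(m + 3)*(m^2 - 6*m + 5) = (m - 3)*(m - 1)*(m + 3)*(m - 5)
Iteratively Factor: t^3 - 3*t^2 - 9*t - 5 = (t + 1)*(t^2 - 4*t - 5) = (t - 5)*(t + 1)*(t + 1)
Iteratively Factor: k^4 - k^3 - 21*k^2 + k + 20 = (k - 1)*(k^3 - 21*k - 20) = (k - 1)*(k + 1)*(k^2 - k - 20) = (k - 5)*(k - 1)*(k + 1)*(k + 4)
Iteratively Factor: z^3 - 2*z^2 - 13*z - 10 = (z + 2)*(z^2 - 4*z - 5) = (z + 1)*(z + 2)*(z - 5)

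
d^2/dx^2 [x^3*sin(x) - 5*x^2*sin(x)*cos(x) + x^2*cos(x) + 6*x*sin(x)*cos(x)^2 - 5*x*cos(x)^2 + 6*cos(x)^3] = -x^3*sin(x) + 10*x^2*sin(2*x) + 5*x^2*cos(x) + x*sin(x)/2 - 27*x*sin(3*x)/2 - 10*x*cos(2*x) + 5*sin(2*x) + cos(x)/2 - 9*cos(3*x)/2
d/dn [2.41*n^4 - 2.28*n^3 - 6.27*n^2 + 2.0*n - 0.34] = 9.64*n^3 - 6.84*n^2 - 12.54*n + 2.0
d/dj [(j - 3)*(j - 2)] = 2*j - 5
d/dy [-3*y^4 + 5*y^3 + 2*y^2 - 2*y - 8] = -12*y^3 + 15*y^2 + 4*y - 2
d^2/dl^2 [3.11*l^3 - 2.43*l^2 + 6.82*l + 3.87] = 18.66*l - 4.86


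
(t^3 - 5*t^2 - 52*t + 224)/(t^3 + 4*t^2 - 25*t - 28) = (t - 8)/(t + 1)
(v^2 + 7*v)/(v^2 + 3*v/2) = 2*(v + 7)/(2*v + 3)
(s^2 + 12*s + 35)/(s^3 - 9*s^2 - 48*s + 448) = (s + 5)/(s^2 - 16*s + 64)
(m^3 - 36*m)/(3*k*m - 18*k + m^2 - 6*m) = m*(m + 6)/(3*k + m)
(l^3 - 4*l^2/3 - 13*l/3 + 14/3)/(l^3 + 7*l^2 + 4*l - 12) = (l - 7/3)/(l + 6)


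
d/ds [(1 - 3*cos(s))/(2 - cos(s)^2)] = (3*cos(s)^2 - 2*cos(s) + 6)*sin(s)/(sin(s)^2 + 1)^2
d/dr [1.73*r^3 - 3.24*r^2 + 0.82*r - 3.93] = 5.19*r^2 - 6.48*r + 0.82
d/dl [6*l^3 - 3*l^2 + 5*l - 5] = 18*l^2 - 6*l + 5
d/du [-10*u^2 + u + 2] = 1 - 20*u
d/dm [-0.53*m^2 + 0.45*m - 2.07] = 0.45 - 1.06*m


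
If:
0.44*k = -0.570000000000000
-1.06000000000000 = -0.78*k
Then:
No Solution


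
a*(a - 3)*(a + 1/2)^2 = a^4 - 2*a^3 - 11*a^2/4 - 3*a/4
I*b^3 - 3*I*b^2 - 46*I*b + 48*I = (b - 8)*(b + 6)*(I*b - I)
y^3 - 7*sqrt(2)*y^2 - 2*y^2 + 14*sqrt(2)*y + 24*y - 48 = (y - 2)*(y - 4*sqrt(2))*(y - 3*sqrt(2))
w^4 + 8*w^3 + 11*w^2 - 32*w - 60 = (w - 2)*(w + 2)*(w + 3)*(w + 5)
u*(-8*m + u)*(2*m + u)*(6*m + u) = -96*m^3*u - 52*m^2*u^2 + u^4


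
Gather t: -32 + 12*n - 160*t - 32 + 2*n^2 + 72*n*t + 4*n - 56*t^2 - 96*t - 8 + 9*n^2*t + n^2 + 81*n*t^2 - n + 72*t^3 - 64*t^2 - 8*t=3*n^2 + 15*n + 72*t^3 + t^2*(81*n - 120) + t*(9*n^2 + 72*n - 264) - 72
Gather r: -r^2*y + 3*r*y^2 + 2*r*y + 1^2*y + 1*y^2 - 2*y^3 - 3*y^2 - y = -r^2*y + r*(3*y^2 + 2*y) - 2*y^3 - 2*y^2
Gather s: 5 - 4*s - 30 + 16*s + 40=12*s + 15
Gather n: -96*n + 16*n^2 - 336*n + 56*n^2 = 72*n^2 - 432*n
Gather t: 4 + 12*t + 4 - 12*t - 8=0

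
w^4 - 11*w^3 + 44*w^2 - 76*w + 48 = (w - 4)*(w - 3)*(w - 2)^2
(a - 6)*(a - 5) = a^2 - 11*a + 30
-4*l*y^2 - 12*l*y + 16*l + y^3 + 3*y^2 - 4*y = (-4*l + y)*(y - 1)*(y + 4)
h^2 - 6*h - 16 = (h - 8)*(h + 2)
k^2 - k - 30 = (k - 6)*(k + 5)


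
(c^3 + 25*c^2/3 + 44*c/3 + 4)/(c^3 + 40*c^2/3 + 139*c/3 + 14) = (c + 2)/(c + 7)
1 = 1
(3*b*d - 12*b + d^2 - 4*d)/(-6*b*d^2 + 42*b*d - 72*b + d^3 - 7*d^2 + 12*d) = (-3*b - d)/(6*b*d - 18*b - d^2 + 3*d)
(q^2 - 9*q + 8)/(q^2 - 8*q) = (q - 1)/q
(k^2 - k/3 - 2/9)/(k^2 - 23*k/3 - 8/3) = (k - 2/3)/(k - 8)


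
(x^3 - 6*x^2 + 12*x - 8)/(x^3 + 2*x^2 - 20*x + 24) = (x - 2)/(x + 6)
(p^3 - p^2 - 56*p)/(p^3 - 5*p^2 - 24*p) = (p + 7)/(p + 3)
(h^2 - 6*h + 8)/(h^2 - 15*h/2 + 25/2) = 2*(h^2 - 6*h + 8)/(2*h^2 - 15*h + 25)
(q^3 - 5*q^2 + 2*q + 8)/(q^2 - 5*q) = (q^3 - 5*q^2 + 2*q + 8)/(q*(q - 5))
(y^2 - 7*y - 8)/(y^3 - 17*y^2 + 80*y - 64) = (y + 1)/(y^2 - 9*y + 8)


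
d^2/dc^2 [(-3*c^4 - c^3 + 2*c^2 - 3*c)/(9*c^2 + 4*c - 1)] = 2*(-243*c^6 - 324*c^5 - 63*c^4 - 244*c^3 + 48*c^2 - 84*c - 10)/(729*c^6 + 972*c^5 + 189*c^4 - 152*c^3 - 21*c^2 + 12*c - 1)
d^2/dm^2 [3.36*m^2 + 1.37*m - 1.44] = 6.72000000000000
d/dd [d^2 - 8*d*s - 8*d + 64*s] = 2*d - 8*s - 8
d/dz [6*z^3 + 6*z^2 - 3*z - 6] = 18*z^2 + 12*z - 3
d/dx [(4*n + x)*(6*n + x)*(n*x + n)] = n*(24*n^2 + 20*n*x + 10*n + 3*x^2 + 2*x)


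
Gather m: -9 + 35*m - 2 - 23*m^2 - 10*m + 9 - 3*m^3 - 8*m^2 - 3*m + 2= -3*m^3 - 31*m^2 + 22*m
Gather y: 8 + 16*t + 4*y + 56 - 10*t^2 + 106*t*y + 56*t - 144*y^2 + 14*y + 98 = -10*t^2 + 72*t - 144*y^2 + y*(106*t + 18) + 162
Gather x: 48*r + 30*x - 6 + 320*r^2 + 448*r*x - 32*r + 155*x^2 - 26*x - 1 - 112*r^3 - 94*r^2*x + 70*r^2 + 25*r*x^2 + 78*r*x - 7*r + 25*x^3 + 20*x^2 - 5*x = -112*r^3 + 390*r^2 + 9*r + 25*x^3 + x^2*(25*r + 175) + x*(-94*r^2 + 526*r - 1) - 7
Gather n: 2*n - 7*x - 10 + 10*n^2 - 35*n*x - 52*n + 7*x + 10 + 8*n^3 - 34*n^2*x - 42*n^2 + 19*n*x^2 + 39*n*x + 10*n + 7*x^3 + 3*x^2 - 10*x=8*n^3 + n^2*(-34*x - 32) + n*(19*x^2 + 4*x - 40) + 7*x^3 + 3*x^2 - 10*x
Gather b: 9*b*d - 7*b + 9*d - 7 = b*(9*d - 7) + 9*d - 7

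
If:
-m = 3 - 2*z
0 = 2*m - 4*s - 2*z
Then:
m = 2*z - 3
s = z/2 - 3/2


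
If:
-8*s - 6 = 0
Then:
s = -3/4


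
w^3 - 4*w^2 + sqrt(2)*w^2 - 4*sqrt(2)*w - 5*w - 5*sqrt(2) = (w - 5)*(w + 1)*(w + sqrt(2))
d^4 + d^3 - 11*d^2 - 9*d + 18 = (d - 3)*(d - 1)*(d + 2)*(d + 3)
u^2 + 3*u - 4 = (u - 1)*(u + 4)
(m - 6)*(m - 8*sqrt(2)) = m^2 - 8*sqrt(2)*m - 6*m + 48*sqrt(2)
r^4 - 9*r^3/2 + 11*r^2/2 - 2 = (r - 2)^2*(r - 1)*(r + 1/2)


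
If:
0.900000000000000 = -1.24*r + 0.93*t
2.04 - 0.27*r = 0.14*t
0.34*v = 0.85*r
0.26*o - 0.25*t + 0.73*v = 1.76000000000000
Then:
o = -16.23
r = 4.17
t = 6.53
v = 10.43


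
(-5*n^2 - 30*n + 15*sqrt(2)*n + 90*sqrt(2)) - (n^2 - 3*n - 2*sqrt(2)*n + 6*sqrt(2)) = -6*n^2 - 27*n + 17*sqrt(2)*n + 84*sqrt(2)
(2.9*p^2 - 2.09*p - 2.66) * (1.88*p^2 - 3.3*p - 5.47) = 5.452*p^4 - 13.4992*p^3 - 13.9668*p^2 + 20.2103*p + 14.5502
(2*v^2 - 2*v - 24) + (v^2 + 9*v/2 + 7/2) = 3*v^2 + 5*v/2 - 41/2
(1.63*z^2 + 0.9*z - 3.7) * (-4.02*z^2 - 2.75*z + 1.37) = -6.5526*z^4 - 8.1005*z^3 + 14.6321*z^2 + 11.408*z - 5.069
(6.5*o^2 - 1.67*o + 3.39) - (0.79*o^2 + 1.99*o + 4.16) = 5.71*o^2 - 3.66*o - 0.77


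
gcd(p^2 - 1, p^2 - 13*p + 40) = 1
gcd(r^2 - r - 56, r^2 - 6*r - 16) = r - 8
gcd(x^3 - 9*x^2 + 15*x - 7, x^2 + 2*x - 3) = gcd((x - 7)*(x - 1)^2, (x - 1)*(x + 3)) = x - 1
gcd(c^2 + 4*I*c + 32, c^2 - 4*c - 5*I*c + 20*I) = 1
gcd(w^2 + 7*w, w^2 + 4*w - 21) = w + 7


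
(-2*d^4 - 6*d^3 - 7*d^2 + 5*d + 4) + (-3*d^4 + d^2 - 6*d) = -5*d^4 - 6*d^3 - 6*d^2 - d + 4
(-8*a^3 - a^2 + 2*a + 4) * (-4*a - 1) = 32*a^4 + 12*a^3 - 7*a^2 - 18*a - 4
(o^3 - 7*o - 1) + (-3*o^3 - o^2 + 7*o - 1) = -2*o^3 - o^2 - 2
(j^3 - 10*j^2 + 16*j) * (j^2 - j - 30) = j^5 - 11*j^4 - 4*j^3 + 284*j^2 - 480*j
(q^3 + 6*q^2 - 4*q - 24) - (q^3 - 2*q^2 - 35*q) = 8*q^2 + 31*q - 24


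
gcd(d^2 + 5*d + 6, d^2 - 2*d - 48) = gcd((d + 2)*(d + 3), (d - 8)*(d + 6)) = 1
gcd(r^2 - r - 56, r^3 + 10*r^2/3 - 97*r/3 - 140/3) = r + 7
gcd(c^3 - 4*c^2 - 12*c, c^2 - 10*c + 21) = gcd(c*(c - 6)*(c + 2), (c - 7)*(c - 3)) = 1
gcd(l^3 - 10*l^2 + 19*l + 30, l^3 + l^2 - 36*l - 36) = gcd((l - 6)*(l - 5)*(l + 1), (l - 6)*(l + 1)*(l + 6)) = l^2 - 5*l - 6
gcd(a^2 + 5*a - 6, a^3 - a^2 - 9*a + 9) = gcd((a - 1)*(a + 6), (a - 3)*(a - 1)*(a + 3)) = a - 1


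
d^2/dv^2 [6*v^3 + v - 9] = 36*v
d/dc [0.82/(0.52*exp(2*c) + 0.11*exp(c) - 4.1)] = (-0.8528*exp(c) - 0.0902)*exp(c)/(0.52*exp(2*c) + 0.11*exp(c) - 4.1)^2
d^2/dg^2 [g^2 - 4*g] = 2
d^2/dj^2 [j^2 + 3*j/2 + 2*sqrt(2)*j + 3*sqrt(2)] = 2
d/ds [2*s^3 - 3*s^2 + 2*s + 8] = 6*s^2 - 6*s + 2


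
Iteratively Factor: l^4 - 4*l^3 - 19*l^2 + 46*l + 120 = (l - 5)*(l^3 + l^2 - 14*l - 24) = (l - 5)*(l - 4)*(l^2 + 5*l + 6) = (l - 5)*(l - 4)*(l + 2)*(l + 3)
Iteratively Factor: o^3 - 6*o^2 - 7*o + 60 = (o - 5)*(o^2 - o - 12) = (o - 5)*(o - 4)*(o + 3)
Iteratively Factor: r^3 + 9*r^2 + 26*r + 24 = (r + 2)*(r^2 + 7*r + 12) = (r + 2)*(r + 3)*(r + 4)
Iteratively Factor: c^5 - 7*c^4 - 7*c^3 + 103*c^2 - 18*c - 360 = (c - 3)*(c^4 - 4*c^3 - 19*c^2 + 46*c + 120) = (c - 5)*(c - 3)*(c^3 + c^2 - 14*c - 24) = (c - 5)*(c - 3)*(c + 2)*(c^2 - c - 12) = (c - 5)*(c - 4)*(c - 3)*(c + 2)*(c + 3)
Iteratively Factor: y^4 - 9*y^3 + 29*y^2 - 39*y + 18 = (y - 3)*(y^3 - 6*y^2 + 11*y - 6) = (y - 3)^2*(y^2 - 3*y + 2) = (y - 3)^2*(y - 2)*(y - 1)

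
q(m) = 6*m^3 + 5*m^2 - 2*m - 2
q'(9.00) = 1546.00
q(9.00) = 4759.00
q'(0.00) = -2.00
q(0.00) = -2.00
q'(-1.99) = 49.38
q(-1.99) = -25.50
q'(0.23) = 1.25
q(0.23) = -2.12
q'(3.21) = 215.57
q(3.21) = 241.56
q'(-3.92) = 235.40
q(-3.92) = -278.75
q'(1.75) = 70.62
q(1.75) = 41.97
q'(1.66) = 64.20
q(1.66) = 35.90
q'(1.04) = 27.87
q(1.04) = 8.08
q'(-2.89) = 119.44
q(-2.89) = -99.28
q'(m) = 18*m^2 + 10*m - 2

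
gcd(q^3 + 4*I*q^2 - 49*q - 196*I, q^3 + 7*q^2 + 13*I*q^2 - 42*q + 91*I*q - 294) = q + 7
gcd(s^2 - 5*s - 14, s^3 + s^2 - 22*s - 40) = s + 2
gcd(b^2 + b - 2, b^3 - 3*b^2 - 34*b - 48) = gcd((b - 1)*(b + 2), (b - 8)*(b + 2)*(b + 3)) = b + 2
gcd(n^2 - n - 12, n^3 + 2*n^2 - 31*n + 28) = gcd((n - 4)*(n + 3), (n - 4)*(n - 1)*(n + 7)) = n - 4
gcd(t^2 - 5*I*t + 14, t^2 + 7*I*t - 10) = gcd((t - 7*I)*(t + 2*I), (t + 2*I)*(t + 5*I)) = t + 2*I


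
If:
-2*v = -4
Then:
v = 2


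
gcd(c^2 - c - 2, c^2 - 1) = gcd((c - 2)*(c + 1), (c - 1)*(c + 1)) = c + 1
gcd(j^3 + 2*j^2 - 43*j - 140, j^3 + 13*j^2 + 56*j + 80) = j^2 + 9*j + 20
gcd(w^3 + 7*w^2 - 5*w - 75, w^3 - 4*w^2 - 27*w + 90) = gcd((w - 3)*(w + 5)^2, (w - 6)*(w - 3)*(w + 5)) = w^2 + 2*w - 15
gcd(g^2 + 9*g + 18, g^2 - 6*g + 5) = 1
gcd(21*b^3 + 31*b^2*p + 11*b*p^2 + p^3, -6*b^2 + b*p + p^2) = 3*b + p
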